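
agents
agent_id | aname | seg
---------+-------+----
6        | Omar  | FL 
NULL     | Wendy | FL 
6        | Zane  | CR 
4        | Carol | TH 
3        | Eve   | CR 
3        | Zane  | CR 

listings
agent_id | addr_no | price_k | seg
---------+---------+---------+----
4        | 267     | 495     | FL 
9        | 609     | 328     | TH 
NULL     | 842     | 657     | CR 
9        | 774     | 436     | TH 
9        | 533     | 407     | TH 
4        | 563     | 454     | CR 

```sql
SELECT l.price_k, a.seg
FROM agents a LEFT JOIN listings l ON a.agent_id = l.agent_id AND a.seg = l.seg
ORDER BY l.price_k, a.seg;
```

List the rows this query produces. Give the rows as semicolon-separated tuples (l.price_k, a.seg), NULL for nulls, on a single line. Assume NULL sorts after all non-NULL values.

LEFT JOIN keeps every row from `agents`; unmatched rows get NULL for `listings`'s columns.
Matching on a.agent_id = l.agent_id AND a.seg = l.seg. A NULL in a compared column never satisfies the condition.
- agent_id=6, seg=FL: no l row matches, row kept with l columns NULL.
- agent_id=NULL, seg=FL: no l row matches, row kept with l columns NULL.
- agent_id=6, seg=CR: no l row matches, row kept with l columns NULL.
- agent_id=4, seg=TH: no l row matches, row kept with l columns NULL.
- agent_id=3, seg=CR: no l row matches, row kept with l columns NULL.
- agent_id=3, seg=CR: no l row matches, row kept with l columns NULL.
After projecting and ordering:
l.price_k | a.seg
NULL | CR
NULL | CR
NULL | CR
NULL | FL
NULL | FL
NULL | TH

(NULL, CR); (NULL, CR); (NULL, CR); (NULL, FL); (NULL, FL); (NULL, TH)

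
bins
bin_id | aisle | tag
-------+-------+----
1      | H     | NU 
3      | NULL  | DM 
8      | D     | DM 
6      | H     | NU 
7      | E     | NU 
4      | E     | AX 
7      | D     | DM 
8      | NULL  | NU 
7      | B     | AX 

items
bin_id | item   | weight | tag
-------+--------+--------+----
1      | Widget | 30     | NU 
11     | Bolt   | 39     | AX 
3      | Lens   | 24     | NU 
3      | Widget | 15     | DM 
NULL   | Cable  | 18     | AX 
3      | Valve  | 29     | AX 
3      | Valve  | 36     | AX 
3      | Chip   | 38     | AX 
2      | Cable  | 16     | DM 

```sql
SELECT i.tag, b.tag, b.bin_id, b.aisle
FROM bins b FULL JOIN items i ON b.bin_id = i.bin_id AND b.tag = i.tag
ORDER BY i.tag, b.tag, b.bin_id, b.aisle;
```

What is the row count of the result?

FULL OUTER JOIN keeps every row from both sides; unmatched rows get NULL for the other side's columns.
Matching on b.bin_id = i.bin_id AND b.tag = i.tag. A NULL in a compared column never satisfies the condition.
- b[0] bin_id=1, tag=NU → 1 match(es) in i → 1 row(s).
- b[1] bin_id=3, tag=DM → 1 match(es) in i → 1 row(s).
- b[2] bin_id=8, tag=DM → no match; kept with NULLs on the i side.
- b[3] bin_id=6, tag=NU → no match; kept with NULLs on the i side.
- b[4] bin_id=7, tag=NU → no match; kept with NULLs on the i side.
- b[5] bin_id=4, tag=AX → no match; kept with NULLs on the i side.
- b[6] bin_id=7, tag=DM → no match; kept with NULLs on the i side.
- b[7] bin_id=8, tag=NU → no match; kept with NULLs on the i side.
- b[8] bin_id=7, tag=AX → no match; kept with NULLs on the i side.
- 7 i row(s) had no b match → kept, b columns NULL.
Total: 2 matched + 14 padded = 16 rows.

16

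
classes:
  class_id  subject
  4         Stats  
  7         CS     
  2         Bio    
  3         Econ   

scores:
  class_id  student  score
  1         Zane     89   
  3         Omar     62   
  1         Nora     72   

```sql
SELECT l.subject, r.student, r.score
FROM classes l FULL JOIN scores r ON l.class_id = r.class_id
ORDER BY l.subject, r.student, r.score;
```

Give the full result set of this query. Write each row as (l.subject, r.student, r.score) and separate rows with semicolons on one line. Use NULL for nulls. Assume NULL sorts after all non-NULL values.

FULL OUTER JOIN keeps every row from both sides; unmatched rows get NULL for the other side's columns.
Matching on l.class_id = r.class_id.
Matched pairs: 1; unmatched l rows kept: 3; unmatched r rows kept: 2.

(Bio, NULL, NULL); (CS, NULL, NULL); (Econ, Omar, 62); (Stats, NULL, NULL); (NULL, Nora, 72); (NULL, Zane, 89)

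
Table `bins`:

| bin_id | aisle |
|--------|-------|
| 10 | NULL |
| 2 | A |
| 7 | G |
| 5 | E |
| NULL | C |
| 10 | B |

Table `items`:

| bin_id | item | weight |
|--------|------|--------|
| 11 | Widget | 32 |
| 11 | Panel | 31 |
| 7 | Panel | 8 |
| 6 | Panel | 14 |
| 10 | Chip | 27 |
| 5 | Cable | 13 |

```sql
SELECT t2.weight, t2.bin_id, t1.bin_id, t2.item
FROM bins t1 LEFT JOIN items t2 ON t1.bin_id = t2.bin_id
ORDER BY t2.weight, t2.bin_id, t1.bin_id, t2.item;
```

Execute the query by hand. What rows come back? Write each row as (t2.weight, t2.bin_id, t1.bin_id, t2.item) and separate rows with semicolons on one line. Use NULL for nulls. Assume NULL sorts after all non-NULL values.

(8, 7, 7, Panel); (13, 5, 5, Cable); (27, 10, 10, Chip); (27, 10, 10, Chip); (NULL, NULL, 2, NULL); (NULL, NULL, NULL, NULL)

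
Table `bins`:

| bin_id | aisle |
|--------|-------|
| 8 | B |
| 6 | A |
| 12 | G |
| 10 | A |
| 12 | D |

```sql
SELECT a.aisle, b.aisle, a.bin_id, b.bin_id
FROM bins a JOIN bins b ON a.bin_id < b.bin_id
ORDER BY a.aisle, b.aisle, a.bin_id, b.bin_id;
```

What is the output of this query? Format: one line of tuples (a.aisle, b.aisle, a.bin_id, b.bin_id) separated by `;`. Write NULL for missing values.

(A, A, 6, 10); (A, B, 6, 8); (A, D, 6, 12); (A, D, 10, 12); (A, G, 6, 12); (A, G, 10, 12); (B, A, 8, 10); (B, D, 8, 12); (B, G, 8, 12)

INNER JOIN keeps only pairs where the ON condition holds.
Matching on a.bin_id < b.bin_id.
Matched pairs: 9.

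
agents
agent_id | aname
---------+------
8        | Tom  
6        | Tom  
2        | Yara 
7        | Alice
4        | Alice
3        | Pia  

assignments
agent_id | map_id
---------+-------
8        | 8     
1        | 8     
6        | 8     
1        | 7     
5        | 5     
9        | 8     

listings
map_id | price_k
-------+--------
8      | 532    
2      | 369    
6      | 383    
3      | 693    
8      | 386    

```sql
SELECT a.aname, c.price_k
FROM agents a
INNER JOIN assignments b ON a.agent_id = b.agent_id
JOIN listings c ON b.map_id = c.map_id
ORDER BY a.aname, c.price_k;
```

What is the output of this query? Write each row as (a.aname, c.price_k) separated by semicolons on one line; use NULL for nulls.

Step 1 — a INNER JOIN b on agent_id → 2 row(s).
Then INNER JOIN `listings c` on map_id: keep only rows whose b.map_id appears in c.

(Tom, 386); (Tom, 386); (Tom, 532); (Tom, 532)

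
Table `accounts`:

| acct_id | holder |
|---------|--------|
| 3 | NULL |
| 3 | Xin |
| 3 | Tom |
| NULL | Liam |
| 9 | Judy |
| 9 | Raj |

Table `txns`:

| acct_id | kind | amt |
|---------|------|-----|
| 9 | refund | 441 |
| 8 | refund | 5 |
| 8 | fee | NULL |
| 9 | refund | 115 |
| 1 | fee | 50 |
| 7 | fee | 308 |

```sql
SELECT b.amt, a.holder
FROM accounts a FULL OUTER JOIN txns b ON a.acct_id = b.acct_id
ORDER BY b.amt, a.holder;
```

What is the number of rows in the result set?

FULL OUTER JOIN keeps every row from both sides; unmatched rows get NULL for the other side's columns.
Matching on a.acct_id = b.acct_id. A NULL in a compared column never satisfies the condition.
- a[0] acct_id=3 → no match; kept with NULLs on the b side.
- a[1] acct_id=3 → no match; kept with NULLs on the b side.
- a[2] acct_id=3 → no match; kept with NULLs on the b side.
- a[3] acct_id=NULL → no match; kept with NULLs on the b side.
- a[4] acct_id=9 → 2 match(es) in b → 2 row(s).
- a[5] acct_id=9 → 2 match(es) in b → 2 row(s).
- plus 4 unmatched b row(s), each kept with NULL a columns.
Total: 4 matched + 8 padded = 12 rows.

12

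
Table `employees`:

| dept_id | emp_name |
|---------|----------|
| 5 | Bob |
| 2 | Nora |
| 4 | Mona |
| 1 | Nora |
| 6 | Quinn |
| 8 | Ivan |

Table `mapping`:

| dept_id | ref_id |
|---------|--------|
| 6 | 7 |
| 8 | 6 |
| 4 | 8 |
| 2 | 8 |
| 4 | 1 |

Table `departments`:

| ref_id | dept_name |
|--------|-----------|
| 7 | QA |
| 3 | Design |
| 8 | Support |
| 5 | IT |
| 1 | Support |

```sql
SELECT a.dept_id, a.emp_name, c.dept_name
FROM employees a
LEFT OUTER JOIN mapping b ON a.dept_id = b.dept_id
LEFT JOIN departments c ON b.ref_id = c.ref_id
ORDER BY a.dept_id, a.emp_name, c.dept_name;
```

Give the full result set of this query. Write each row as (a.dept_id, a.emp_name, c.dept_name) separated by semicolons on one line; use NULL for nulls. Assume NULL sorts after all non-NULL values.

(1, Nora, NULL); (2, Nora, Support); (4, Mona, Support); (4, Mona, Support); (5, Bob, NULL); (6, Quinn, QA); (8, Ivan, NULL)

Joins associate left-to-right: employees LEFT JOIN mapping on dept_id gives 7 intermediate row(s).
Then LEFT JOIN `departments c` on ref_id: each of those 7 rows is kept; rows whose b.ref_id has no match in c get NULL for c's columns.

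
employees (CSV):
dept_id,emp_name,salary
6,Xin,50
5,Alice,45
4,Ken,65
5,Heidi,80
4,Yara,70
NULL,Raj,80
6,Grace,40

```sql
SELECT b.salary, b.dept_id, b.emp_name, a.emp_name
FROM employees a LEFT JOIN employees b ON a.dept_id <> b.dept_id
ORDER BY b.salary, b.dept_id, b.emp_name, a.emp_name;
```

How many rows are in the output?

25

LEFT JOIN keeps every row from `employees a`; unmatched rows get NULL for `employees b`'s columns.
Matching on a.dept_id <> b.dept_id. A NULL in a compared column never satisfies the condition.
- a (dept_id=6) pairs with 4 row(s) of b.
- a (dept_id=5) pairs with 4 row(s) of b.
- a (dept_id=4) pairs with 4 row(s) of b.
- a (dept_id=5) pairs with 4 row(s) of b.
- a (dept_id=4) pairs with 4 row(s) of b.
- a (dept_id=NULL) has no partner → padded with NULL.
- a (dept_id=6) pairs with 4 row(s) of b.
Total: 24 matched + 1 padded = 25 rows.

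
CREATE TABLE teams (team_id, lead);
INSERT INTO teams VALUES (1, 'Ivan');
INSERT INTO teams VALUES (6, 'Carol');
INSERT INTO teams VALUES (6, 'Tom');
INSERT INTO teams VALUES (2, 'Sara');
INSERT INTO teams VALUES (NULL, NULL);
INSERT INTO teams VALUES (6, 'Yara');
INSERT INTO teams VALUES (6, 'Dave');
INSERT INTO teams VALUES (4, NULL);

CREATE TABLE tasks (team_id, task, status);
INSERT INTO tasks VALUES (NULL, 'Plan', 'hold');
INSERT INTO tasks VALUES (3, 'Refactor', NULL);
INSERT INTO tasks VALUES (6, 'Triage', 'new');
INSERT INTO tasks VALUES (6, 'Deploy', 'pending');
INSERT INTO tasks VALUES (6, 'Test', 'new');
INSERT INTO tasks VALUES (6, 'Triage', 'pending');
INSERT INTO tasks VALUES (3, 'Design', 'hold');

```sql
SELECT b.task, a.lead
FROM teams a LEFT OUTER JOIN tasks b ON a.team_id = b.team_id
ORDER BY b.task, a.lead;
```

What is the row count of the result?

20

LEFT JOIN keeps every row from `teams`; unmatched rows get NULL for `tasks`'s columns.
Matching on a.team_id = b.team_id. A NULL in a compared column never satisfies the condition.
- team_id=1: no b row matches, row kept with b columns NULL.
- team_id=6: 4 matching b row(s), so 4 row(s) emitted.
- team_id=6: 4 matching b row(s), so 4 row(s) emitted.
- team_id=2: no b row matches, row kept with b columns NULL.
- team_id=NULL: no b row matches, row kept with b columns NULL.
- team_id=6: 4 matching b row(s), so 4 row(s) emitted.
- team_id=6: 4 matching b row(s), so 4 row(s) emitted.
- team_id=4: no b row matches, row kept with b columns NULL.
Total: 16 matched + 4 padded = 20 rows.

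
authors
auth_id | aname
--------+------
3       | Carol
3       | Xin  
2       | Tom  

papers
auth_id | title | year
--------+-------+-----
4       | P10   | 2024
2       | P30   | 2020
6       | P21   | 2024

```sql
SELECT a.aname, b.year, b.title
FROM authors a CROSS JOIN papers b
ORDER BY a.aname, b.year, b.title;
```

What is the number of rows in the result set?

CROSS JOIN pairs every row of `authors` with every row of `papers`: 3 × 3 = 9 rows.

9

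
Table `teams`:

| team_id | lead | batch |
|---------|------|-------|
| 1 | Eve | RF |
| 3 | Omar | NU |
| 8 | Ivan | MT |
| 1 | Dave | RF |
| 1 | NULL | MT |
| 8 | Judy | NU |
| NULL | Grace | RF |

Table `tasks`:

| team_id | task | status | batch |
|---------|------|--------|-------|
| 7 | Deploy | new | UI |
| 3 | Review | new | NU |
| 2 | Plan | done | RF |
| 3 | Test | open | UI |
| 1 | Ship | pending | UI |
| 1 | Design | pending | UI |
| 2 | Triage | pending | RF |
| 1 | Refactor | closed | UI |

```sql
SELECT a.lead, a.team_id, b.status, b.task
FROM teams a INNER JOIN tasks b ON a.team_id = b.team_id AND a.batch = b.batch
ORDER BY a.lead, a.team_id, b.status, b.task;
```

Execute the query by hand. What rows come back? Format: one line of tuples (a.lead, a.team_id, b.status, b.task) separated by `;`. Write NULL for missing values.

(Omar, 3, new, Review)

INNER JOIN keeps only pairs where the ON condition holds.
Matching on a.team_id = b.team_id AND a.batch = b.batch. A NULL in a compared column never satisfies the condition.
- a row (team_id=1, batch=RF): no match → dropped.
- a row (team_id=3, batch=NU): matches 1 b row(s) → 1 output row(s).
- a row (team_id=8, batch=MT): no match → dropped.
- a row (team_id=1, batch=RF): no match → dropped.
- a row (team_id=1, batch=MT): no match → dropped.
- a row (team_id=8, batch=NU): no match → dropped.
- a row (team_id=NULL, batch=RF): no match → dropped.
After projecting and ordering:
a.lead | a.team_id | b.status | b.task
Omar | 3 | new | Review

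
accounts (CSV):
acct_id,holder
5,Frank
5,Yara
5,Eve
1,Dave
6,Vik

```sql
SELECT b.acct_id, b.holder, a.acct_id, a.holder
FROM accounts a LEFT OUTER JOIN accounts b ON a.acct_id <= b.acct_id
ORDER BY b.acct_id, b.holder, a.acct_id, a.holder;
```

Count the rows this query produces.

18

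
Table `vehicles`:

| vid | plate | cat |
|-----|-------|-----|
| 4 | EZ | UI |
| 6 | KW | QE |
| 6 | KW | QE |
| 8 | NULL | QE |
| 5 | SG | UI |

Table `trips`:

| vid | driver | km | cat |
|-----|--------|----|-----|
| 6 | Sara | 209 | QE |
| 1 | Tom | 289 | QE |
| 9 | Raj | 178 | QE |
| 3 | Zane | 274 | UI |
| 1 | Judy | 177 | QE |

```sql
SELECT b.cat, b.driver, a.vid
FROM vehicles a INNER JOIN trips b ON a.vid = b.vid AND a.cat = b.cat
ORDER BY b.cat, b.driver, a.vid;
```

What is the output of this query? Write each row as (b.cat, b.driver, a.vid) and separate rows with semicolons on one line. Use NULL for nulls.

INNER JOIN keeps only pairs where the ON condition holds.
Matching on a.vid = b.vid AND a.cat = b.cat.
- a[0] vid=4, cat=UI → no match; dropped.
- a[1] vid=6, cat=QE → 1 match(es) in b → 1 row(s).
- a[2] vid=6, cat=QE → 1 match(es) in b → 1 row(s).
- a[3] vid=8, cat=QE → no match; dropped.
- a[4] vid=5, cat=UI → no match; dropped.
After projecting and ordering:
b.cat | b.driver | a.vid
QE | Sara | 6
QE | Sara | 6

(QE, Sara, 6); (QE, Sara, 6)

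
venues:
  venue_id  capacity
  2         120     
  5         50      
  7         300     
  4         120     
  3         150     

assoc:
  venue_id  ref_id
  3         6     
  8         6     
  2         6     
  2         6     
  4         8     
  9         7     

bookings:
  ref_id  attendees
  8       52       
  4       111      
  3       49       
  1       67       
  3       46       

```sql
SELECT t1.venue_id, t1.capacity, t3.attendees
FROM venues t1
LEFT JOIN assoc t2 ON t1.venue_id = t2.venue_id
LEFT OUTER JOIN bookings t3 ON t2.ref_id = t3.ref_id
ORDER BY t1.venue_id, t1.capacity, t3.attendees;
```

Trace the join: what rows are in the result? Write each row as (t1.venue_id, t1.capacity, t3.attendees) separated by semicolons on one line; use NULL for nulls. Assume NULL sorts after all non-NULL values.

(2, 120, NULL); (2, 120, NULL); (3, 150, NULL); (4, 120, 52); (5, 50, NULL); (7, 300, NULL)

Joins associate left-to-right: venues LEFT JOIN assoc on venue_id gives 6 intermediate row(s).
Then LEFT JOIN `bookings t3` on ref_id: each of those 6 rows is kept; rows whose t2.ref_id has no match in t3 get NULL for t3's columns.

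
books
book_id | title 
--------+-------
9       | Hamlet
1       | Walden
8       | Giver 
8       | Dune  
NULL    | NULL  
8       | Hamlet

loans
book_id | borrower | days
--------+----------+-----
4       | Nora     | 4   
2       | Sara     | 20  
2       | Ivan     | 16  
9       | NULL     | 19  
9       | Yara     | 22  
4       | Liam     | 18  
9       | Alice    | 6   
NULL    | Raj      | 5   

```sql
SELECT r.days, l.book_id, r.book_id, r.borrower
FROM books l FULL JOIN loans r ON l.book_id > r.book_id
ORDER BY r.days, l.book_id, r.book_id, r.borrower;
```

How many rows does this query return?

22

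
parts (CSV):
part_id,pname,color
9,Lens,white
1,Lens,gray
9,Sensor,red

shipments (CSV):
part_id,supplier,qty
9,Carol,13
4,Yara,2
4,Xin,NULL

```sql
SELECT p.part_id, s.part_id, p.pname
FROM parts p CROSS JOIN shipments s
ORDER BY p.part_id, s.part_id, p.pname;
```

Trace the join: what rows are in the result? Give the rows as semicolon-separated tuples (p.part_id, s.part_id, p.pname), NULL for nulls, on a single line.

CROSS JOIN pairs every row of `parts` with every row of `shipments`: 3 × 3 = 9 rows.

(1, 4, Lens); (1, 4, Lens); (1, 9, Lens); (9, 4, Lens); (9, 4, Lens); (9, 4, Sensor); (9, 4, Sensor); (9, 9, Lens); (9, 9, Sensor)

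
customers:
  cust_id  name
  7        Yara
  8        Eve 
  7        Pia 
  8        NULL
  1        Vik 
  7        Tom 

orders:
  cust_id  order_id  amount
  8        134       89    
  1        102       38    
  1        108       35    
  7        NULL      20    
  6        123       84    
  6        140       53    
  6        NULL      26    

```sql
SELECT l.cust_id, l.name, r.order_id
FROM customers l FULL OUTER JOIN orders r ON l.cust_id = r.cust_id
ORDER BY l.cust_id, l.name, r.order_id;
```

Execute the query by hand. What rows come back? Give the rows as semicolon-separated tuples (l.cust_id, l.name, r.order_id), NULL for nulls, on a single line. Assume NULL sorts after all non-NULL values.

(1, Vik, 102); (1, Vik, 108); (7, Pia, NULL); (7, Tom, NULL); (7, Yara, NULL); (8, Eve, 134); (8, NULL, 134); (NULL, NULL, 123); (NULL, NULL, 140); (NULL, NULL, NULL)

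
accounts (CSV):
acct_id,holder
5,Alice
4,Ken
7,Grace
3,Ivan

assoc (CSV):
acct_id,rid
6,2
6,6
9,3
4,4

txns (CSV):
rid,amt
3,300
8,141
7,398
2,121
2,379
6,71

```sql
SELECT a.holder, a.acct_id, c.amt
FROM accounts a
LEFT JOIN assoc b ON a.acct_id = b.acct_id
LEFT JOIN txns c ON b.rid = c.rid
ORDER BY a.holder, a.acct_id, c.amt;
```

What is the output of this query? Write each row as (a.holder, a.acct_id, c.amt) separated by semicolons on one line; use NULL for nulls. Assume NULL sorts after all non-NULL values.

Joins associate left-to-right: accounts LEFT JOIN assoc on acct_id gives 4 intermediate row(s).
Then LEFT JOIN `txns c` on rid: each of those 4 rows is kept; rows whose b.rid has no match in c get NULL for c's columns.

(Alice, 5, NULL); (Grace, 7, NULL); (Ivan, 3, NULL); (Ken, 4, NULL)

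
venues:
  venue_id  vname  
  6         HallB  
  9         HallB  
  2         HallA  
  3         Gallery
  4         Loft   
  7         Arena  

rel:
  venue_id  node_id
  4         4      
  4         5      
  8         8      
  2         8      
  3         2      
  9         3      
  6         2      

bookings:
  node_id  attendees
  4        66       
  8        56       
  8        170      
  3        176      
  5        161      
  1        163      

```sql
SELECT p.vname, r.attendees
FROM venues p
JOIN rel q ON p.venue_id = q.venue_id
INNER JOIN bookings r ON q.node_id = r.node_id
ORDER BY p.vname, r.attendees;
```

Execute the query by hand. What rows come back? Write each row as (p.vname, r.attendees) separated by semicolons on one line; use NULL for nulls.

Joins associate left-to-right: venues INNER JOIN rel on venue_id gives 6 intermediate row(s).
Then INNER JOIN `bookings r` on node_id: keep only rows whose q.node_id appears in r.

(HallA, 56); (HallA, 170); (HallB, 176); (Loft, 66); (Loft, 161)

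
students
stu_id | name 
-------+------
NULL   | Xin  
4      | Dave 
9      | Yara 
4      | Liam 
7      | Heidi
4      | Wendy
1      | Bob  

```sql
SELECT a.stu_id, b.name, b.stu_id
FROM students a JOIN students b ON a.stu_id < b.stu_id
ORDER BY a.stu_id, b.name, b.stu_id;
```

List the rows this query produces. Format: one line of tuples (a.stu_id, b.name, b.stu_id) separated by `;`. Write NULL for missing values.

INNER JOIN keeps only pairs where the ON condition holds.
Matching on a.stu_id < b.stu_id. A NULL in a compared column never satisfies the condition.
Matched pairs: 12.

(1, Dave, 4); (1, Heidi, 7); (1, Liam, 4); (1, Wendy, 4); (1, Yara, 9); (4, Heidi, 7); (4, Heidi, 7); (4, Heidi, 7); (4, Yara, 9); (4, Yara, 9); (4, Yara, 9); (7, Yara, 9)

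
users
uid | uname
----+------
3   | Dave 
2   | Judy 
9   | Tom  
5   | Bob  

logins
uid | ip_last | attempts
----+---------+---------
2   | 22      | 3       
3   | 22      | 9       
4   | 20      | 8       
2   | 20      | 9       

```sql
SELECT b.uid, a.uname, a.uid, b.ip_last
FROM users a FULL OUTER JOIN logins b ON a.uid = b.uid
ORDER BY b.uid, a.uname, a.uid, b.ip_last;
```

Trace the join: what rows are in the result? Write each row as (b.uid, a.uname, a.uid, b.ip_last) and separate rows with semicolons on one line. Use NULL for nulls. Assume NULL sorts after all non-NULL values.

(2, Judy, 2, 20); (2, Judy, 2, 22); (3, Dave, 3, 22); (4, NULL, NULL, 20); (NULL, Bob, 5, NULL); (NULL, Tom, 9, NULL)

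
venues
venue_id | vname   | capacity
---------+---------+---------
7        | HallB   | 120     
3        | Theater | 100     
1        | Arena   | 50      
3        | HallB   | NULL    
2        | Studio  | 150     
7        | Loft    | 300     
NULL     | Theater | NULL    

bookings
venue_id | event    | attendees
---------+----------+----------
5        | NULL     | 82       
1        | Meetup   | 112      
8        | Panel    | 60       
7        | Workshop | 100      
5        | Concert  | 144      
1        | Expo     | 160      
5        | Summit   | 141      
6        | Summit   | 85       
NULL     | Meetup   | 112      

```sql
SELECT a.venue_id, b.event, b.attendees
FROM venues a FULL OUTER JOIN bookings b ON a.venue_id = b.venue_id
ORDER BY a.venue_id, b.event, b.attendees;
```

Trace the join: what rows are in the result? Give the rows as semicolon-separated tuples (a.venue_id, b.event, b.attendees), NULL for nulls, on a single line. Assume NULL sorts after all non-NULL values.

FULL OUTER JOIN keeps every row from both sides; unmatched rows get NULL for the other side's columns.
Matching on a.venue_id = b.venue_id. A NULL in a compared column never satisfies the condition.
- a[0] venue_id=7 → 1 match(es) in b → 1 row(s).
- a[1] venue_id=3 → no match; kept with NULLs on the b side.
- a[2] venue_id=1 → 2 match(es) in b → 2 row(s).
- a[3] venue_id=3 → no match; kept with NULLs on the b side.
- a[4] venue_id=2 → no match; kept with NULLs on the b side.
- a[5] venue_id=7 → 1 match(es) in b → 1 row(s).
- a[6] venue_id=NULL → no match; kept with NULLs on the b side.
- plus 6 unmatched b row(s), each kept with NULL a columns.

(1, Expo, 160); (1, Meetup, 112); (2, NULL, NULL); (3, NULL, NULL); (3, NULL, NULL); (7, Workshop, 100); (7, Workshop, 100); (NULL, Concert, 144); (NULL, Meetup, 112); (NULL, Panel, 60); (NULL, Summit, 85); (NULL, Summit, 141); (NULL, NULL, 82); (NULL, NULL, NULL)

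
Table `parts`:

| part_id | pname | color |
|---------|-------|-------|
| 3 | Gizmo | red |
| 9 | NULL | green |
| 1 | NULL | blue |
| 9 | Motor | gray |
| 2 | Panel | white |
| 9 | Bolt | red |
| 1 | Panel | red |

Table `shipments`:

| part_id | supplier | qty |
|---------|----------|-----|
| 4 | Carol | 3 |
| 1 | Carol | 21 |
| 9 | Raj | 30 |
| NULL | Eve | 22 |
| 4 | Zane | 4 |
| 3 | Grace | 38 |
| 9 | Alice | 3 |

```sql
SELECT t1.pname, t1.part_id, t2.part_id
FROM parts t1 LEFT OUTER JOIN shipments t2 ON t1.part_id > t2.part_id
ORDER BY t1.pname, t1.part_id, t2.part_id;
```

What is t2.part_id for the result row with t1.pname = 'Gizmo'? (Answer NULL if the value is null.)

1

LEFT JOIN keeps every row from `parts`; unmatched rows get NULL for `shipments`'s columns.
Matching on t1.part_id > t2.part_id. A NULL in a compared column never satisfies the condition.
Matched pairs: 14; unmatched t1 rows kept: 2.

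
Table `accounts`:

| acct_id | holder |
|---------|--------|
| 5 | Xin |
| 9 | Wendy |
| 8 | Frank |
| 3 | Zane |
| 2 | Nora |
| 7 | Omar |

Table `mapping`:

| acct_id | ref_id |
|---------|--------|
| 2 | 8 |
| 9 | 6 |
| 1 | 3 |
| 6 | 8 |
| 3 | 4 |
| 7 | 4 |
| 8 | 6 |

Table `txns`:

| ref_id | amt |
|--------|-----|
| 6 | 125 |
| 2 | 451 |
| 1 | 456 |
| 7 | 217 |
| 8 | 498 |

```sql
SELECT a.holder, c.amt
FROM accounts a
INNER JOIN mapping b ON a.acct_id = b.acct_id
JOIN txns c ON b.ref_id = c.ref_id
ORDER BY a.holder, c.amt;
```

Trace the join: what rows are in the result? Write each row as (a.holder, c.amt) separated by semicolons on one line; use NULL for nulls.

Evaluate left to right. First `accounts a INNER JOIN mapping b` on acct_id: 5 row(s).
Then INNER JOIN `txns c` on ref_id: keep only rows whose b.ref_id appears in c.

(Frank, 125); (Nora, 498); (Wendy, 125)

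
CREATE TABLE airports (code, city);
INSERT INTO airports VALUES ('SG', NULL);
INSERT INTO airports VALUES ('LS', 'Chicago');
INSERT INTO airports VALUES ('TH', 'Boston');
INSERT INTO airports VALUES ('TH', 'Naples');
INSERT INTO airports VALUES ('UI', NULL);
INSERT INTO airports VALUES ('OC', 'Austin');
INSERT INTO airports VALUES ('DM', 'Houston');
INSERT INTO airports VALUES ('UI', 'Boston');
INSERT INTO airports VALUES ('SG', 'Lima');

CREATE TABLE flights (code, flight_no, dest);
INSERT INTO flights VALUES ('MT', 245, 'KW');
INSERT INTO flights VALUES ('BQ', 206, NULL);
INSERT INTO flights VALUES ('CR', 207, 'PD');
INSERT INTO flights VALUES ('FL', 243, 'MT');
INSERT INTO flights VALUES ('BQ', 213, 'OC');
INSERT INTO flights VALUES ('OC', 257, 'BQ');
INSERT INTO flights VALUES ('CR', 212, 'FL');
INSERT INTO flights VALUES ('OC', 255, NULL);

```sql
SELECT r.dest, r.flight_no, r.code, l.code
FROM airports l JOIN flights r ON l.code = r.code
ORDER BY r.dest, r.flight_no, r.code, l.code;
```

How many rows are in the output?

2

INNER JOIN keeps only pairs where the ON condition holds.
Matching on l.code = r.code.
Matched pairs: 2.
Total: 2 rows.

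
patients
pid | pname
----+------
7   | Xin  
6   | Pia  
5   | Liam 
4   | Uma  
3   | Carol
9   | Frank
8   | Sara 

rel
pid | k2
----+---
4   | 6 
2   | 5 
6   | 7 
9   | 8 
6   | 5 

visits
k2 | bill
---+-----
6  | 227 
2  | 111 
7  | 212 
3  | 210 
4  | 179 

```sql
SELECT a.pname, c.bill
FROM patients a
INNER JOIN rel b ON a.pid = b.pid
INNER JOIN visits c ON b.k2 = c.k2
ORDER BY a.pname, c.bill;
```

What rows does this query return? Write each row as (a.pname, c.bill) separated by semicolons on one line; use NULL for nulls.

(Pia, 212); (Uma, 227)

Joins associate left-to-right: patients INNER JOIN rel on pid gives 4 intermediate row(s).
Then INNER JOIN `visits c` on k2: keep only rows whose b.k2 appears in c.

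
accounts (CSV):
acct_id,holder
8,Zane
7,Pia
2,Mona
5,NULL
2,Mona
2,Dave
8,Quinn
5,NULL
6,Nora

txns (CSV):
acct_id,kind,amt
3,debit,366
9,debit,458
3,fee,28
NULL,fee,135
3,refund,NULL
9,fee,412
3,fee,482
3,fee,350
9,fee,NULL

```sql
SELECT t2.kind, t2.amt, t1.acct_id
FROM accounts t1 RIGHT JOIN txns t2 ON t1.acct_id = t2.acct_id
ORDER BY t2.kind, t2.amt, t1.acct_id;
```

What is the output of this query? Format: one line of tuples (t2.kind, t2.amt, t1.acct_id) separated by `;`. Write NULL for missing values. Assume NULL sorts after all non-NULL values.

RIGHT JOIN keeps every row from `txns`; unmatched rows get NULL for `accounts`'s columns.
Matching on t1.acct_id = t2.acct_id. A NULL in a compared column never satisfies the condition.
- t1 (acct_id=8) has no partner in t2.
- t1 (acct_id=7) has no partner in t2.
- t1 (acct_id=2) has no partner in t2.
- t1 (acct_id=5) has no partner in t2.
- t1 (acct_id=2) has no partner in t2.
- t1 (acct_id=2) has no partner in t2.
- t1 (acct_id=8) has no partner in t2.
- t1 (acct_id=5) has no partner in t2.
- t1 (acct_id=6) has no partner in t2.
- 9 row(s) from t2 found no t1 partner → padded with NULL.
After projecting and ordering:
t2.kind | t2.amt | t1.acct_id
debit | 366 | NULL
debit | 458 | NULL
fee | 28 | NULL
fee | 135 | NULL
fee | 350 | NULL
fee | 412 | NULL
fee | 482 | NULL
fee | NULL | NULL
refund | NULL | NULL

(debit, 366, NULL); (debit, 458, NULL); (fee, 28, NULL); (fee, 135, NULL); (fee, 350, NULL); (fee, 412, NULL); (fee, 482, NULL); (fee, NULL, NULL); (refund, NULL, NULL)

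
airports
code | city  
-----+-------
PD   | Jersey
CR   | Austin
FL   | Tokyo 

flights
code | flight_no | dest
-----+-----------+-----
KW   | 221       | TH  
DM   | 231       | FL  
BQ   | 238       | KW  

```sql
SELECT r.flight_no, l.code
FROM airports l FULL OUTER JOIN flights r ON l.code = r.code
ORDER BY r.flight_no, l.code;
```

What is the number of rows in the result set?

FULL OUTER JOIN keeps every row from both sides; unmatched rows get NULL for the other side's columns.
Matching on l.code = r.code.
- code=PD: no r row matches, row kept with r columns NULL.
- code=CR: no r row matches, row kept with r columns NULL.
- code=FL: no r row matches, row kept with r columns NULL.
- 3 row(s) from r found no l partner → padded with NULL.
Total: 0 matched + 6 padded = 6 rows.

6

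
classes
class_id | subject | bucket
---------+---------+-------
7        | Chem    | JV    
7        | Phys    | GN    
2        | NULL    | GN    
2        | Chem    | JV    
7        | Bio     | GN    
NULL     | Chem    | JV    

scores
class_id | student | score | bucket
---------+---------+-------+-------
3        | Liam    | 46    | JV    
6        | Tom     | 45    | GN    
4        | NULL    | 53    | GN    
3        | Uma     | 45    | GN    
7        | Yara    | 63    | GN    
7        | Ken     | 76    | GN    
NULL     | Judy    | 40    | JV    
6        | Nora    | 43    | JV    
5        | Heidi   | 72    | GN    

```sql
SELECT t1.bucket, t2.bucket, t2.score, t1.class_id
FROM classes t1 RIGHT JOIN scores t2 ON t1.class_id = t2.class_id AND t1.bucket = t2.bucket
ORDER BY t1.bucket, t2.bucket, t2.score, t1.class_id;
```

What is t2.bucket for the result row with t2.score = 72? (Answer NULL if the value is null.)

RIGHT JOIN keeps every row from `scores`; unmatched rows get NULL for `classes`'s columns.
Matching on t1.class_id = t2.class_id AND t1.bucket = t2.bucket. A NULL in a compared column never satisfies the condition.
Matched pairs: 4; unmatched t2 rows kept: 7.

GN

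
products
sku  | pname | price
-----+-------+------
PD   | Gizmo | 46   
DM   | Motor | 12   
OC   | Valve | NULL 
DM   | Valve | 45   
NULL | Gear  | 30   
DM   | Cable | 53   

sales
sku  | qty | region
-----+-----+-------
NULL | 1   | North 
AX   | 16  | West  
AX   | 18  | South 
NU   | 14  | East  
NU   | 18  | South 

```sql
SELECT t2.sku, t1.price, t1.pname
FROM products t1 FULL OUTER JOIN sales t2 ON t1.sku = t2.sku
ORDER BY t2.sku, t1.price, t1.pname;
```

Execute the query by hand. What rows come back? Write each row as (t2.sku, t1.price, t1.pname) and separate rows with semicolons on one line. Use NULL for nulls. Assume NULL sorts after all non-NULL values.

(AX, NULL, NULL); (AX, NULL, NULL); (NU, NULL, NULL); (NU, NULL, NULL); (NULL, 12, Motor); (NULL, 30, Gear); (NULL, 45, Valve); (NULL, 46, Gizmo); (NULL, 53, Cable); (NULL, NULL, Valve); (NULL, NULL, NULL)

FULL OUTER JOIN keeps every row from both sides; unmatched rows get NULL for the other side's columns.
Matching on t1.sku = t2.sku. A NULL in a compared column never satisfies the condition.
- t1 row (sku=PD): no match → kept, t2 columns NULL.
- t1 row (sku=DM): no match → kept, t2 columns NULL.
- t1 row (sku=OC): no match → kept, t2 columns NULL.
- t1 row (sku=DM): no match → kept, t2 columns NULL.
- t1 row (sku=NULL): no match → kept, t2 columns NULL.
- t1 row (sku=DM): no match → kept, t2 columns NULL.
- plus 5 unmatched t2 row(s), each kept with NULL t1 columns.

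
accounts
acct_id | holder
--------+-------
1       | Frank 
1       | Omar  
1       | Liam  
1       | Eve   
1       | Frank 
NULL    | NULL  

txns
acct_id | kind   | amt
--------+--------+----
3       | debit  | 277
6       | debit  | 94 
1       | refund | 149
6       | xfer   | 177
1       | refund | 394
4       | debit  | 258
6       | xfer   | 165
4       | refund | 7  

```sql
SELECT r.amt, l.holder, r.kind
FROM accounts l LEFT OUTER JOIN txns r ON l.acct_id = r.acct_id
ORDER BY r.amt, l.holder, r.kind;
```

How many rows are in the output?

LEFT JOIN keeps every row from `accounts`; unmatched rows get NULL for `txns`'s columns.
Matching on l.acct_id = r.acct_id. A NULL in a compared column never satisfies the condition.
- l row (acct_id=1): matches 2 r row(s) → 2 output row(s).
- l row (acct_id=1): matches 2 r row(s) → 2 output row(s).
- l row (acct_id=1): matches 2 r row(s) → 2 output row(s).
- l row (acct_id=1): matches 2 r row(s) → 2 output row(s).
- l row (acct_id=1): matches 2 r row(s) → 2 output row(s).
- l row (acct_id=NULL): no match → kept, r columns NULL.
Total: 10 matched + 1 padded = 11 rows.

11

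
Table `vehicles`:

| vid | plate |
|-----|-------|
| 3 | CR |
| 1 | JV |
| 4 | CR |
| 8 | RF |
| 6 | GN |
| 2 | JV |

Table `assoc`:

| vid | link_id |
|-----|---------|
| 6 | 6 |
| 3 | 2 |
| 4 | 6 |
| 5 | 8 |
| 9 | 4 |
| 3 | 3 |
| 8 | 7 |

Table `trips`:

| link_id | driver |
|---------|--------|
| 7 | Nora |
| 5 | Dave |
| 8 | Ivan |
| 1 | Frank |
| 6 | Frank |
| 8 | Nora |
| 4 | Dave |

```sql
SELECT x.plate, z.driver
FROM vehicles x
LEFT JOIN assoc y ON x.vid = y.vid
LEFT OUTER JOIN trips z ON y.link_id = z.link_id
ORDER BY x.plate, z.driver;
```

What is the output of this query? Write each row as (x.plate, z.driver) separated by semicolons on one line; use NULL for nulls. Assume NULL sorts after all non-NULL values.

Step 1 — x LEFT JOIN y on vid → 7 row(s).
Then LEFT JOIN `trips z` on link_id: each of those 7 rows is kept; rows whose y.link_id has no match in z get NULL for z's columns.

(CR, Frank); (CR, NULL); (CR, NULL); (GN, Frank); (JV, NULL); (JV, NULL); (RF, Nora)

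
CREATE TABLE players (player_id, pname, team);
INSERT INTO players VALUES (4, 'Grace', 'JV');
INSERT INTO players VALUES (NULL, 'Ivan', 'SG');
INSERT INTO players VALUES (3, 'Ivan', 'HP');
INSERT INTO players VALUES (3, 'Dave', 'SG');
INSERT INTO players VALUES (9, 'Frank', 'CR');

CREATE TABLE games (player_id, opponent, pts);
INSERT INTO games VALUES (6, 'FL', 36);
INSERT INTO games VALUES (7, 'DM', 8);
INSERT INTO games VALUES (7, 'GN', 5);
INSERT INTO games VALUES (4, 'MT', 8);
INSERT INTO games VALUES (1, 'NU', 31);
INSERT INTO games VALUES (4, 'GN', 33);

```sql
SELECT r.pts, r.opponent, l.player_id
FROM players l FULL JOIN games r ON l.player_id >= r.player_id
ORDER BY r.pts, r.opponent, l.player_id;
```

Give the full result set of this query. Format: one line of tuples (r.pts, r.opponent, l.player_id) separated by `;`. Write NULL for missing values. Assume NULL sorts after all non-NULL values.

FULL OUTER JOIN keeps every row from both sides; unmatched rows get NULL for the other side's columns.
Matching on l.player_id >= r.player_id. A NULL in a compared column never satisfies the condition.
- l (player_id=4) pairs with 3 row(s) of r.
- l (player_id=NULL) has no partner → padded with NULL.
- l (player_id=3) pairs with 1 row(s) of r.
- l (player_id=3) pairs with 1 row(s) of r.
- l (player_id=9) pairs with 6 row(s) of r.

(5, GN, 9); (8, DM, 9); (8, MT, 4); (8, MT, 9); (31, NU, 3); (31, NU, 3); (31, NU, 4); (31, NU, 9); (33, GN, 4); (33, GN, 9); (36, FL, 9); (NULL, NULL, NULL)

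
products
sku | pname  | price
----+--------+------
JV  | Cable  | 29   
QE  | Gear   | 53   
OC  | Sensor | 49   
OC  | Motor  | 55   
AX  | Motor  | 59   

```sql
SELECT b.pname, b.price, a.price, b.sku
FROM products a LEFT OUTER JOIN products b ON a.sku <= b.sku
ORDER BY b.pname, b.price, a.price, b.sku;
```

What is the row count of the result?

LEFT JOIN keeps every row from `products a`; unmatched rows get NULL for `products b`'s columns.
Matching on a.sku <= b.sku.
Matched pairs: 16; unmatched a rows kept: 0.
Total: 16 rows.

16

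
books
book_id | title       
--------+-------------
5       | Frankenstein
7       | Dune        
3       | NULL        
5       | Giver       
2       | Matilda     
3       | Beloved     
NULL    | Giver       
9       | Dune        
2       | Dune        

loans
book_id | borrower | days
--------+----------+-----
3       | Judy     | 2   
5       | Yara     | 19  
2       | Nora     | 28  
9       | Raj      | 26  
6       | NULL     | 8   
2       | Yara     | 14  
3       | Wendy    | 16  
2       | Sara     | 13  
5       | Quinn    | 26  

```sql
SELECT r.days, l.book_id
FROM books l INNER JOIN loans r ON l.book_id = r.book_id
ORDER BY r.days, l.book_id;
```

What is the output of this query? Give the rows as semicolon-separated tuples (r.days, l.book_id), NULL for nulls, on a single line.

(2, 3); (2, 3); (13, 2); (13, 2); (14, 2); (14, 2); (16, 3); (16, 3); (19, 5); (19, 5); (26, 5); (26, 5); (26, 9); (28, 2); (28, 2)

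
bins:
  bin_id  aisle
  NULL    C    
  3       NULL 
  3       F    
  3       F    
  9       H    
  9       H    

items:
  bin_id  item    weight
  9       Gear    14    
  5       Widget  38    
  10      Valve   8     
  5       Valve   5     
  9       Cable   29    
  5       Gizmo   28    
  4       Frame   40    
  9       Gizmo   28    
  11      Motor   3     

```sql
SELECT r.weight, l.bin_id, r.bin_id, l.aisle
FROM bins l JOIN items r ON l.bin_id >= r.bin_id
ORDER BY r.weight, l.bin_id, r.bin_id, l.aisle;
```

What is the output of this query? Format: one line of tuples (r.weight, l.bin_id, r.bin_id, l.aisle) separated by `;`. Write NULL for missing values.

(5, 9, 5, H); (5, 9, 5, H); (14, 9, 9, H); (14, 9, 9, H); (28, 9, 5, H); (28, 9, 5, H); (28, 9, 9, H); (28, 9, 9, H); (29, 9, 9, H); (29, 9, 9, H); (38, 9, 5, H); (38, 9, 5, H); (40, 9, 4, H); (40, 9, 4, H)

INNER JOIN keeps only pairs where the ON condition holds.
Matching on l.bin_id >= r.bin_id. A NULL in a compared column never satisfies the condition.
- l (bin_id=NULL) has no partner → excluded.
- l (bin_id=3) has no partner → excluded.
- l (bin_id=3) has no partner → excluded.
- l (bin_id=3) has no partner → excluded.
- l (bin_id=9) pairs with 7 row(s) of r.
- l (bin_id=9) pairs with 7 row(s) of r.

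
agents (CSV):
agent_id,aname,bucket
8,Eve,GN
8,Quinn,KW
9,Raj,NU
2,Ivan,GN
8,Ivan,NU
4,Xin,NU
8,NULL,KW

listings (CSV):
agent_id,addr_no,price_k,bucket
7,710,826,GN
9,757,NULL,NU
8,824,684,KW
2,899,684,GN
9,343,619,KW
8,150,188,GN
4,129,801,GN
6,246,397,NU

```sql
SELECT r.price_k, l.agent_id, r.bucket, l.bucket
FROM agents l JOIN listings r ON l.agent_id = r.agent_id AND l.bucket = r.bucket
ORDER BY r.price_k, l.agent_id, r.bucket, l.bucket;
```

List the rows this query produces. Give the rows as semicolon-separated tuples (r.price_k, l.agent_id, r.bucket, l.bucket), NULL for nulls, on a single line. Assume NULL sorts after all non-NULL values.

(188, 8, GN, GN); (684, 2, GN, GN); (684, 8, KW, KW); (684, 8, KW, KW); (NULL, 9, NU, NU)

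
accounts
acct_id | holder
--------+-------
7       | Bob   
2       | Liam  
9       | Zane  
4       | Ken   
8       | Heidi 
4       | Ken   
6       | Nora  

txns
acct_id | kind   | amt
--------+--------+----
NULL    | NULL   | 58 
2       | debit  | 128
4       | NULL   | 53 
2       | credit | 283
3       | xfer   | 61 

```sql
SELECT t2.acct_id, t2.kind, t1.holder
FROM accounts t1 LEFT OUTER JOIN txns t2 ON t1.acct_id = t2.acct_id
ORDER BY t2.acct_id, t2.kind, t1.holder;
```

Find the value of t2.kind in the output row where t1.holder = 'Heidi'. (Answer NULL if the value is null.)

LEFT JOIN keeps every row from `accounts`; unmatched rows get NULL for `txns`'s columns.
Matching on t1.acct_id = t2.acct_id. A NULL in a compared column never satisfies the condition.
- t1 row (acct_id=7): no match → kept, t2 columns NULL.
- t1 row (acct_id=2): matches 2 t2 row(s) → 2 output row(s).
- t1 row (acct_id=9): no match → kept, t2 columns NULL.
- t1 row (acct_id=4): matches 1 t2 row(s) → 1 output row(s).
- t1 row (acct_id=8): no match → kept, t2 columns NULL.
- t1 row (acct_id=4): matches 1 t2 row(s) → 1 output row(s).
- t1 row (acct_id=6): no match → kept, t2 columns NULL.

NULL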